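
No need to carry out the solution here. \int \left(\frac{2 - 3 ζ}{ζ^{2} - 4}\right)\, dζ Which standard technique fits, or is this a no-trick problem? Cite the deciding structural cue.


Verdict: partial fractions — a proper rational integrand whose denominator splits into simpler factors — decompose into partial fractions first.


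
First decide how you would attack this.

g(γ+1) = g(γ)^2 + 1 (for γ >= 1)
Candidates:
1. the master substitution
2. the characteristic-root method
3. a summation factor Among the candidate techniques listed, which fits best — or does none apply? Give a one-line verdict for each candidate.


Best approach: no special technique — the unknown sequence enters the update nonlinearly, so no linear method fits the recurrence as written — direct iteration remains.
- the master substitution: the recursion steps by a constant offset, so exponential reindexing is pointless.
- the characteristic-root method — nonlinearity rules out exponential-mode superposition from the start.
- a summation factor — no summation factor applies — the rule is not linear in the sequence values.


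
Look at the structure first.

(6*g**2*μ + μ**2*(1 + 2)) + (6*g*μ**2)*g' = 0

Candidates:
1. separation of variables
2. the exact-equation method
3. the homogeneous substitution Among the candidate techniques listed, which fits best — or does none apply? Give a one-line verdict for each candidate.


Method: the exact-equation method — equality of cross partials is the green light — assemble the potential function term by term.
- separation of variables: no algebra isolates the independent variable on one side and the unknown on the other.
- the exact-equation method: yes — fits the structure here.
- the homogeneous substitution — rescaling both variables together changes the slope, so no ratio substitution collapses it.


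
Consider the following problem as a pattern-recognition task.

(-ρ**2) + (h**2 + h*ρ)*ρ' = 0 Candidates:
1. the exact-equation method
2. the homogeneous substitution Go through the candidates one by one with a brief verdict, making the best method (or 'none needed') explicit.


Method: the homogeneous substitution — solved for the derivative, the right side is unchanged under scaling h and ρ together — it depends only on the ratio ρ/h, so substitute a single ratio variable. Rewriting — with the variables' roles exchanged where the shape demands it — would expose a Bernoulli structure too; the homogeneous substitution simply reads the degrees directly.
- the exact-equation method — exactness fails on the nose — the mixed partials do not match.
- the homogeneous substitution — yes, a natural case for it.


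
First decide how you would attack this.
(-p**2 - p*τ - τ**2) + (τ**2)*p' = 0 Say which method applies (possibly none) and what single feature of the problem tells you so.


Best approach: the homogeneous substitution — the slope is degree-zero homogeneous: the ratio substitution v = p/τ collapses it.


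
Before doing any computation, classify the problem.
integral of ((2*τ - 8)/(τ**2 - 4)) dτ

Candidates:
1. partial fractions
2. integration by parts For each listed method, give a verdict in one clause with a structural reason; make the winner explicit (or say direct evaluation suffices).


Diagnosis: partial fractions — each factor of τ**2 - 4 owns one elementary piece of the integrand — separate them and integrate piecewise.
- partial fractions: yes, a natural case for it.
- integration by parts — the nonconstant-polynomial-times-standard-kernel pattern (an exp, sine, cosine, or logarithm partner) is absent.


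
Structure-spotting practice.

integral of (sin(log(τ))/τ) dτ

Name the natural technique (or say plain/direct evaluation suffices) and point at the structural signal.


Technique: u-substitution — structure check: outer function, inner expression log(τ), inner derivative as a factor — the classic u = log(τ) pattern.


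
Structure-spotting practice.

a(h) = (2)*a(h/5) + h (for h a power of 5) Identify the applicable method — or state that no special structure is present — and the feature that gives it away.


Method: the master substitution — the recursive call is at index h/5 rather than a shift, a divide-and-conquer shape — substituting h = 5^m linearizes it.


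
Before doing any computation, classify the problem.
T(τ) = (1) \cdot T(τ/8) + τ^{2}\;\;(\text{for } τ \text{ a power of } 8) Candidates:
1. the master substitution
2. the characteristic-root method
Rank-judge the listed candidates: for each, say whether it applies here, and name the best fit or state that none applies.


Verdict: the master substitution — the argument shrinks by the factor 8, so measure the index on a logarithmic scale and the recursion becomes a shift.
- the master substitution: applicable, and directly so.
- the characteristic-root method: the recursion divides its index rather than shifting it — outside the constant-shift family the root method covers.


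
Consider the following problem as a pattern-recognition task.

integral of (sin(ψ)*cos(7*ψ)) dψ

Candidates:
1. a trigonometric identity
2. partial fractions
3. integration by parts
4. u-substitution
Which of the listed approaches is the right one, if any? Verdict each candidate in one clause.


Best approach: a trigonometric identity — two sinusoids at different rates multiply in sin(ψ)*cos(7*ψ); the product-to-sum identity uncouples them.
- a trigonometric identity — applicable, and directly so.
- partial fractions — the expression is not a ratio of polynomials that decomposes further.
- integration by parts — not the fit here: there is no polynomial factor to ladder down — parts can still close the trigonometric product by recursion, though the identity rewrite is the direct route.
- u-substitution: no subexpression of the integrand serves as a whole-integral substitution inner — individual terms may offer their own, but none carries its derivative as a factor of the full integrand; a working change of variable would have to be constructed from outside the expression.


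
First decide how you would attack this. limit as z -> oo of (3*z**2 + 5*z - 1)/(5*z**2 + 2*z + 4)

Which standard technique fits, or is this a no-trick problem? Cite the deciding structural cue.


Verdict: dominant-term comparison — at large z only the top-degree terms survive; compare the leading terms and the limit falls out. Differentiating the expression as a single quotient would eventually settle it as well; matching dominant growth settles it immediately.


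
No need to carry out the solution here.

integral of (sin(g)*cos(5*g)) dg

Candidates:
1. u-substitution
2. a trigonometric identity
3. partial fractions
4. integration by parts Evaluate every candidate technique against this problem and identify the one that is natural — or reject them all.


Verdict: a trigonometric identity — two different frequencies multiply in sin(g)*cos(5*g); the product-to-sum formula separates them.
- u-substitution: no subexpression of the integrand serves as a whole-integral substitution inner — individual terms may offer their own, but none carries its derivative as a factor of the full integrand; a working change of variable would have to be constructed from outside the expression.
- a trigonometric identity — yes — fits the structure here.
- partial fractions — the expression is not a ratio of polynomials that decomposes further.
- integration by parts: not the fit here: there is no polynomial factor to ladder down — parts can still close the trigonometric product by recursion, though the identity rewrite is the direct route.


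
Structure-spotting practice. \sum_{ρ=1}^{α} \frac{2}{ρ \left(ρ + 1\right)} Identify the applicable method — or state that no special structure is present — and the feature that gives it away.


Method: telescoping — \frac{2}{ρ \left(ρ + 1\right)} decomposes into shift-paired simple fractions; the series telescopes to finitely many boundary pieces.


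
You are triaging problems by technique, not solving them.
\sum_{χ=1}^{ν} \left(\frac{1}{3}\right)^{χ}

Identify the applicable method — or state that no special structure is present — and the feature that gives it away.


Best approach: the geometric series formula — term-over-term division gives \frac{1}{3} every time — index-free ratio, geometric sum formula applies.


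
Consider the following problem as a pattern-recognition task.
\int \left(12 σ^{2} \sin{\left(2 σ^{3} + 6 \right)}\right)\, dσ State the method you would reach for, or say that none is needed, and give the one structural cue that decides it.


Technique: u-substitution — everything non-trivial happens through the inner expression 2 σ^{3} + 6, and its derivative accounts for the remaining factor up to a constant, so set u = 2 σ^{3} + 6.


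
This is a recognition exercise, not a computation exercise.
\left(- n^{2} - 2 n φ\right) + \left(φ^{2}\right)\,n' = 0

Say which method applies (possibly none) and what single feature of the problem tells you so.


Method: the homogeneous substitution — solved for the derivative, the right side is unchanged under scaling φ and n together — it depends only on the ratio n/φ, so substitute a single ratio variable. A Bernoulli rewrite works here as the equation stands — the homogeneous substitution is the more immediate reading.


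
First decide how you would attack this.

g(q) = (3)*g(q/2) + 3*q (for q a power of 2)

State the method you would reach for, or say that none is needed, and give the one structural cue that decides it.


Technique: the master substitution — index division is the fingerprint: q/2 in the recursive call means substitute q = 2^m.


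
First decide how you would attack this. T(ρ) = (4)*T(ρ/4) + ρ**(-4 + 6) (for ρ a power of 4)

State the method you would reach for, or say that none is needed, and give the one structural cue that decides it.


Diagnosis: the master substitution — the argument ρ/4 divides the index by 4; the standard ρ = 4^m substitution converts it to a constant-shift recurrence.


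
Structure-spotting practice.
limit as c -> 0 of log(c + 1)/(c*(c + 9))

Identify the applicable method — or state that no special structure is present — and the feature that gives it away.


Diagnosis: l'Hôpital's rule (0/0) — substituting 0 gives 0 over 0; differentiate top and bottom once and re-evaluate. The standard small-argument limits would also carry it; the rule is the systematic route.


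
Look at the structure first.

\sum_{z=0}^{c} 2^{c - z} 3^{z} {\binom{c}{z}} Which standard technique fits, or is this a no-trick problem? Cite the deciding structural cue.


Best approach: the binomial theorem — the binomial coefficients weight matched powers of 3 and 2, which is exactly the expansion of a binomial power.


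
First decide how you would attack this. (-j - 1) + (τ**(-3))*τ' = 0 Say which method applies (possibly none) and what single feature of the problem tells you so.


Diagnosis: separation of variables — solved for the derivative, the right side splits multiplicatively into a function of each variable alone — divide and integrate each side. An exactness check succeeds on this form as well — separation and the potential function arrive at the same answer, separation more directly.


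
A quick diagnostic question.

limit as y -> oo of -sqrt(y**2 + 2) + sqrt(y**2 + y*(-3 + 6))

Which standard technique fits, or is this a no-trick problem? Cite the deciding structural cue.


Verdict: conjugate multiplication — neither sqrt(y**2 + y*(-3 + 6)) nor sqrt(y**2 + 2) converges alone, so rewrite their difference as a conjugate-rationalized quotient first.


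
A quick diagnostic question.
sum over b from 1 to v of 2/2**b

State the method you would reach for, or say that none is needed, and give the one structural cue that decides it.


Technique: the geometric series formula — consecutive terms stand in a fixed index-free ratio — the geometric sum formula closes it.


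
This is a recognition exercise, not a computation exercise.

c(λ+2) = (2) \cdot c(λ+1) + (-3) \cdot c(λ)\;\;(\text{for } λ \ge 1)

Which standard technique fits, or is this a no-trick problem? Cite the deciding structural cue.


Best approach: the characteristic-root method — the recurrence treats every index alike (constant coefficients, no forcing) — precisely the regime where r^λ trials close it.


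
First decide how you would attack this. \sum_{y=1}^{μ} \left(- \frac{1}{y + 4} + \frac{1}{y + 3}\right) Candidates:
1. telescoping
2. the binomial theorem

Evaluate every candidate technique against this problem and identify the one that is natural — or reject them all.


Verdict: telescoping — each term adds \frac{1}{y + 3} and subtracts the same expression advanced one index; that subtracted piece cancels against the next term's added copy — only the boundary terms survive.
- telescoping: a fit — the right tool for this form.
- the binomial theorem — the summand does not match any term pattern of an expanded binomial power.


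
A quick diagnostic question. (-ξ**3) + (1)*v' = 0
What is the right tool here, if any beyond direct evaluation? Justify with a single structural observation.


Method: no special technique — the slope is a function of ξ alone, so integrate both sides directly.


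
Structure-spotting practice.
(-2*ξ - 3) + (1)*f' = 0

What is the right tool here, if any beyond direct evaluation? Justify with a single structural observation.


Best approach: no special technique — solved for the derivative, no f appears — this is antidifferentiation in ξ wearing ODE clothing.


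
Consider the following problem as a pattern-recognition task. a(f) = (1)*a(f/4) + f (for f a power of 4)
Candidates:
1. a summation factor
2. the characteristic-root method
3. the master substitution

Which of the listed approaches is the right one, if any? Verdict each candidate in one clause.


Best approach: the master substitution — divide-the-index recursion (f/4 inside the call) straightens out once the index is rewritten as 4^m.
- a summation factor: the recursion divides its index rather than shifting it — there is no previous-term chain for a summation factor to telescope.
- the characteristic-root method: a divided-index call is not the fixed-shift linear shape that characteristic roots solve.
- the master substitution: yes — fits the structure here.


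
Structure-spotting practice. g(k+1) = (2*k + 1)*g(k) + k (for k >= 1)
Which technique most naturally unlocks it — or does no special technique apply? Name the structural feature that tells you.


Best approach: a summation factor — because the multiplier 2*k + 1 is index-dependent, divide through by its running product and sum the resulting differences.


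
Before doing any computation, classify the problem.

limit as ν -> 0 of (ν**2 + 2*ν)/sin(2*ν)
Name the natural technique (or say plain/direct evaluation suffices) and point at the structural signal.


Method: l'Hôpital's rule (0/0) — both numerator and denominator vanish at 0: the genuine 0/0 indeterminate that l'Hôpital exists for. The standard small-argument limits would also carry it; the rule is the systematic route.


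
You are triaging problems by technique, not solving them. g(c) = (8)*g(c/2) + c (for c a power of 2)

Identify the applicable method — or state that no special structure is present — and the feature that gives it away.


Method: the master substitution — the call at c/2 makes this multiplicative recursion; the master-style substitution converts it to additive.


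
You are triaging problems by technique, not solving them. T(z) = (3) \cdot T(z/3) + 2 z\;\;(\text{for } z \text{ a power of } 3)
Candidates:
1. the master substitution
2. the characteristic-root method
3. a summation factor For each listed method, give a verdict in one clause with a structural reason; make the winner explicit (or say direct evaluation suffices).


Method: the master substitution — the argument shrinks by the factor 3, so measure the index on a logarithmic scale and the recursion becomes a shift.
- the master substitution: applies; the problem has the shape this method handles.
- the characteristic-root method — the recursion divides its index rather than shifting it — outside the constant-shift family the root method covers.
- a summation factor — a divided-index call is outside the fixed-shift first-order family a summation factor normalizes.


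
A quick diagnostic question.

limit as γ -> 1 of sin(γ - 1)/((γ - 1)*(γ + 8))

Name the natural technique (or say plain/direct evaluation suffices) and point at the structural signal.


Technique: l'Hôpital's rule (0/0) — the 0/0 form at 1 is the signature situation for l'Hôpital's rule. A first-order expansion at the point is an equally standard path; the rule packages it.


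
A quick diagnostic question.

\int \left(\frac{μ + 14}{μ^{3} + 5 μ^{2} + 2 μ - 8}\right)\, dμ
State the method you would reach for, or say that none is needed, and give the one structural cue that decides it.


Best approach: partial fractions — the denominator μ^{3} + 5 μ^{2} + 2 μ - 8 factors, so the quotient decomposes into elementary partial fractions term by term.


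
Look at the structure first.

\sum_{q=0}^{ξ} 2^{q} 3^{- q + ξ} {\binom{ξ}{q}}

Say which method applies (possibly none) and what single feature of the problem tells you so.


Best approach: the binomial theorem — {\binom{ξ}{q}} weighting matched powers of 2 and 3 is the expanded form of (2 + 3)^ξ — fold it back up.


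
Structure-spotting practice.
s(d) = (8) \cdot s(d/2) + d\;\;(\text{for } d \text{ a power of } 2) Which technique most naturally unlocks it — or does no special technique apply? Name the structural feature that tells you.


Verdict: the master substitution — the argument contracts 2-fold per step: reindex d exponentially and solve the linear recurrence in the new index.


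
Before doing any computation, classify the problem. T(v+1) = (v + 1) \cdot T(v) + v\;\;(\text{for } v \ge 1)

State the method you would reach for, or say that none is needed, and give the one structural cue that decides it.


Technique: a summation factor — normalize by the running product of v + 1: the left side becomes a difference, and differences sum.


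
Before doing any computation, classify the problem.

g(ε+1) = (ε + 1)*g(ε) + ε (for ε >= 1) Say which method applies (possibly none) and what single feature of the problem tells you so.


Technique: a summation factor — one step of memory with a weight ε + 1 that changes as the index grows — the summation-factor construction is built for this.


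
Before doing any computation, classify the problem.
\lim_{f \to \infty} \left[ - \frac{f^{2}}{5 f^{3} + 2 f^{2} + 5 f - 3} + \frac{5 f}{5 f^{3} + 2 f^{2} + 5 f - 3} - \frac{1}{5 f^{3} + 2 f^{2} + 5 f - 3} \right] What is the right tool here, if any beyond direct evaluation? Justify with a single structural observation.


Verdict: dominant-term comparison — as f grows, only the highest-degree terms matter — compare leading terms and read the limit off. Viewed as a single quotient this is an ∞/∞ form — an at-infinity application of l'Hôpital's rule would also resolve it; comparing leading growth reads the answer without differentiating.


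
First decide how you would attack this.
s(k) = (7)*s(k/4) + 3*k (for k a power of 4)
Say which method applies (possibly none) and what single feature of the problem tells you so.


Diagnosis: the master substitution — recursion at k/4 is multiplicative in the index; logarithmic reindexing via k = 4^m linearizes it.


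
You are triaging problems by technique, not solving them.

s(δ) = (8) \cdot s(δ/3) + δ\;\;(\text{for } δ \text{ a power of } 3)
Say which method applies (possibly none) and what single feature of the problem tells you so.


Technique: the master substitution — the argument contracts 3-fold per step: reindex δ exponentially and solve the linear recurrence in the new index.


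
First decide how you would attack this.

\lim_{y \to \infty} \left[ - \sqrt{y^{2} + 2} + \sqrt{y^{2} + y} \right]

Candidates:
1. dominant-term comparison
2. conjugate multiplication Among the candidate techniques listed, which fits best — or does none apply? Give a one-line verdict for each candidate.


Best approach: conjugate multiplication — two divergent pieces with a minus sign between them and a radical in the mix: rationalize \sqrt{y^{2} + y} - \sqrt{y^{2} + 2} before any limit law applies.
- dominant-term comparison: this limit is not decided by comparing polynomial growth at infinity.
- conjugate multiplication: a fit — the right tool for this form.


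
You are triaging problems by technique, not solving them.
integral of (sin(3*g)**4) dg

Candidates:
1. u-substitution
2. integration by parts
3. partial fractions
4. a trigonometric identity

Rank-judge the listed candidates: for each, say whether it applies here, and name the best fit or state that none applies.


Method: a trigonometric identity — even powers like sin(3*g)**4 never integrate directly; the half-angle identity lowers the degree first.
- u-substitution — no subexpression of the integrand serves as a whole-integral substitution inner — individual terms may offer their own, but none carries its derivative as a factor of the full integrand; a working change of variable would have to be constructed from outside the expression.
- integration by parts: not the natural route: no polynomial-kernel product appears — a recursive parts reduction of the trigonometric product exists, but the identity rewrite is direct.
- partial fractions: there is no rational-function structure to decompose.
- a trigonometric identity: applies; the problem has the shape this method handles.


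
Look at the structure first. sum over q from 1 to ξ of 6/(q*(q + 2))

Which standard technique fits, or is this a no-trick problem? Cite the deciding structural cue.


Method: telescoping — 6/(q*(q + 2)) is a collapsed telescope: expand it into simple fractions to see the cancellation.


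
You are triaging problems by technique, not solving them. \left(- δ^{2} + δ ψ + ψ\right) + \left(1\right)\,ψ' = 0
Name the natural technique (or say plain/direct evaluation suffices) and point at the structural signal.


Diagnosis: a linear integrating factor — the unknown enters only to the first power against a nonzero forcing term — the integrating-factor template applies directly.


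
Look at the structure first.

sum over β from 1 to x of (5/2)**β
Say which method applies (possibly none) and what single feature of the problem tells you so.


Method: the geometric series formula — each term is 5/2 times the previous one, so the geometric-series formula applies directly.


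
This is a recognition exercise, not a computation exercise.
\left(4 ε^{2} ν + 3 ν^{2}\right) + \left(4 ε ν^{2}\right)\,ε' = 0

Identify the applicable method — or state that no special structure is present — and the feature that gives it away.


Verdict: the exact-equation method — d/dε of 4 ε^{2} ν + 3 ν^{2} equals d/dν of 4 ε ν^{2}: the form is a total differential of one potential — integrate it exactly.


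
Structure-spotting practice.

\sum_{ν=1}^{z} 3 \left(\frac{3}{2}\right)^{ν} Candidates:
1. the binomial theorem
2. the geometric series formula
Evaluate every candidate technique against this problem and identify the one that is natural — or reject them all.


Verdict: the geometric series formula — the ratio of consecutive terms is the constant \frac{3}{2}, independent of the index — a geometric sum.
- the binomial theorem — no binomial coefficients pair with matched powers.
- the geometric series formula: applies; the problem has the shape this method handles.


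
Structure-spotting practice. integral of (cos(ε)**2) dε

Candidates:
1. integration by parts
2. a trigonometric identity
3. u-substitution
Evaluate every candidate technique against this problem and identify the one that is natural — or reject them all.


Best approach: a trigonometric identity — reduce cos(ε)**2 with the power-reduction formula and the integral becomes first-degree trigonometry.
- integration by parts: not the fit here: there is no polynomial factor to ladder down — parts can still close the trigonometric product by recursion, though the identity rewrite is the direct route.
- a trigonometric identity — applicable, and directly so.
- u-substitution — no subexpression of the integrand pairs with its own derivative as a factor — individual terms may offer their own substitutions, but any change of variable covering the whole integral would have to be constructed from outside the expression.


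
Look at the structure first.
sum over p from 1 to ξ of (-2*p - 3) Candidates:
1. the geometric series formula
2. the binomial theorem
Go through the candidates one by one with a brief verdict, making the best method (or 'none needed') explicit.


Verdict: no special technique — constant-multiple powers of p with no cancellation partners and no common ratio — use the standard power-sum formulas.
- the geometric series formula: no single multiplier carries one term to the next throughout the sum.
- the binomial theorem: there is no sum-raised-to-a-power identity hiding in these terms.


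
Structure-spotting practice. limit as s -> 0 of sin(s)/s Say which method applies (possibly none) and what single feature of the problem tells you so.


Diagnosis: l'Hôpital's rule (0/0) — both numerator and denominator vanish at 0: the genuine 0/0 indeterminate that l'Hôpital exists for. A first-order expansion at the point is an equally standard path; the rule packages it.


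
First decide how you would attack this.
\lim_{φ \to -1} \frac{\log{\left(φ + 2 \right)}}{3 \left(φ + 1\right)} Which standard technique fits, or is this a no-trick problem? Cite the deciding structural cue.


Best approach: l'Hôpital's rule (0/0) — numerator and denominator both vanish at -1 — a genuine 0/0 form, which is exactly when l'Hôpital applies. Expanding numerator and denominator to first order gives the same value — the rule automates exactly that.


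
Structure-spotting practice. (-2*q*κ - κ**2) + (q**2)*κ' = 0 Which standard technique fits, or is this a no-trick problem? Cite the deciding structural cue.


Diagnosis: the homogeneous substitution — the slope's numerator and denominator have matching total degree, so it depends only on κ/q and the ratio substitution collapses it. A Bernoulli substitution is a fair alternative on this equation directly; the homogeneous reading takes it as given.


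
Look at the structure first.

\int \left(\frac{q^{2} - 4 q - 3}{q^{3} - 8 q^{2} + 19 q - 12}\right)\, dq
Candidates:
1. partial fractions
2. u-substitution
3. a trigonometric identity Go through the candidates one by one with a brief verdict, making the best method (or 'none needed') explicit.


Best approach: partial fractions — the denominator q^{3} - 8 q^{2} + 19 q - 12 factors, so the quotient decomposes into elementary partial fractions term by term.
- partial fractions: applies; the problem has the shape this method handles.
- u-substitution: no subexpression of the integrand pairs with its own derivative as a factor — individual terms may offer their own substitutions, but any change of variable covering the whole integral would have to be constructed from outside the expression.
- a trigonometric identity — there is no trigonometric structure at all — the integrand carries no sine or cosine to rewrite.


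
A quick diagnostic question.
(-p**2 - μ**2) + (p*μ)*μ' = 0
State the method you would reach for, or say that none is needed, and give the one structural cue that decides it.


Technique: the homogeneous substitution — solved for the derivative, the right side is unchanged under scaling p and μ together — it depends only on the ratio μ/p, so substitute a single ratio variable. A Bernoulli substitution is a fair alternative on this equation directly; the homogeneous reading takes it as given.


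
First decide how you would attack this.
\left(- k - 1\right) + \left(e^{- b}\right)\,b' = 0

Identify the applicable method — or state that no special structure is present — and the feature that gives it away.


Technique: separation of variables — separating collects all b-dependence with the derivative and leaves all k-dependence opposite: variables separate. The cross-partial test also passes here (vacuously, each side single-variable); the potential-function route would work, separation is simply more immediate.


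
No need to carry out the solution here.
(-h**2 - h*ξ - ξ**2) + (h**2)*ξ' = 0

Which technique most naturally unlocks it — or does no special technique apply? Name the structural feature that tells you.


Best approach: the homogeneous substitution — the slope's numerator and denominator share total degree; set v = ξ/h and the equation drops to separable form.


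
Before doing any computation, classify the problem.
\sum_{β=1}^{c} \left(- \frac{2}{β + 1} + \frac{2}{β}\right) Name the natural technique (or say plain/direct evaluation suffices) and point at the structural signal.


Best approach: telescoping — each term adds \frac{2}{β} and subtracts the same expression advanced one index; that subtracted piece cancels against the next term's added copy — only the boundary terms survive.


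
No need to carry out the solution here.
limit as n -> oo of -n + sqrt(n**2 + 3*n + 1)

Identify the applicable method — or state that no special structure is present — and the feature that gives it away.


Diagnosis: conjugate multiplication — sqrt(n**2 + 3*n + 1) and n both blow up, but their difference is tame once the conjugate rationalizes it.


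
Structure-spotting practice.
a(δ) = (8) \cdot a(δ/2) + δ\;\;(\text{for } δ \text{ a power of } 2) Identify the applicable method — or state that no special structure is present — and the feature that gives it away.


Verdict: the master substitution — the argument contracts 2-fold per step: reindex δ exponentially and solve the linear recurrence in the new index.


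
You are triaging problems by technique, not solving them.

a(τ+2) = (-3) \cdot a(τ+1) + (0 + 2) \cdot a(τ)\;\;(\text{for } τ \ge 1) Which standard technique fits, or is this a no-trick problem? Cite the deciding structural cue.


Technique: the characteristic-root method — every coefficient is a fixed number and the forcing is zero — substitute r^τ and read off the root equation.


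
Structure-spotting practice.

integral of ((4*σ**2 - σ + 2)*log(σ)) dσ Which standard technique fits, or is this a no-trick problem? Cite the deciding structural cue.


Method: integration by parts — choose u = log(σ): one derivative turns the logarithm algebraic, and the remaining factor 4*σ**2 - σ + 2 integrates term by term under the power rule.


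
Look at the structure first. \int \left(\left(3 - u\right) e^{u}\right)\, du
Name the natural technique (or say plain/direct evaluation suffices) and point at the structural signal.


Best approach: integration by parts — a polynomial 3 - u against the kernel e^{u} is the signature bounded-ladder case for integration by parts.


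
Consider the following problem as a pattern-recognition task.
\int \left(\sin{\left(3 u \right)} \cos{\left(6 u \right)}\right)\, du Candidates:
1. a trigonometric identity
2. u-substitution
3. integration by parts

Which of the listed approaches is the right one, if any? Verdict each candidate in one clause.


Method: a trigonometric identity — two sinusoids at different rates multiply in \sin{\left(3 u \right)} \cos{\left(6 u \right)}; the product-to-sum identity uncouples them.
- a trigonometric identity — applies; the problem has the shape this method handles.
- u-substitution — no subexpression of the integrand serves as a whole-integral substitution inner — individual terms may offer their own, but none carries its derivative as a factor of the full integrand; a working change of variable would have to be constructed from outside the expression.
- integration by parts: not the fit here: there is no polynomial factor to ladder down — parts can still close the trigonometric product by recursion, though the identity rewrite is the direct route.


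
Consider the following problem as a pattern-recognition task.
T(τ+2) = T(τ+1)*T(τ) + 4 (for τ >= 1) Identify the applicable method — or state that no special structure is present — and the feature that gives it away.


Diagnosis: no special technique — no ansatz, no master substitution, no summation factor survives the nonlinearity here.


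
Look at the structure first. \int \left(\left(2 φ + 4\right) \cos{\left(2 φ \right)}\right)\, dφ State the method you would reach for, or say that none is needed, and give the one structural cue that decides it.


Technique: integration by parts — the integrand splits as 2 φ + 4 times \cos{\left(2 φ \right)} — repeatedly differentiating the polynomial part kills it, which is the parts ladder.


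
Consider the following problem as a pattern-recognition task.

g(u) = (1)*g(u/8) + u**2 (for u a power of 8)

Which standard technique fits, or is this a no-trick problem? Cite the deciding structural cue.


Best approach: the master substitution — treat m = log base 8 of u as the new clock: one recursion step advances m by one while u scales by 8.


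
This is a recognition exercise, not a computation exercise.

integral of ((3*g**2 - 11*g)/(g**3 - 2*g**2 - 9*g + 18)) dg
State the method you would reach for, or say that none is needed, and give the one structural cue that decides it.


Technique: partial fractions — a proper rational integrand over the factorable g**3 - 2*g**2 - 9*g + 18: partial fractions reduce it to elementary pieces.


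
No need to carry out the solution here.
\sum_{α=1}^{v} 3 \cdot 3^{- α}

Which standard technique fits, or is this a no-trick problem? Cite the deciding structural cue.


Method: the geometric series formula — consecutive terms stand in a fixed index-free ratio — the geometric sum formula closes it.


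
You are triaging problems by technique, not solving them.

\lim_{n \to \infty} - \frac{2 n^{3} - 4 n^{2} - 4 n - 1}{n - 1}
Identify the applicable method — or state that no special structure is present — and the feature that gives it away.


Diagnosis: dominant-term comparison — divide through by the highest power of n; every lower-order term dies and the dominant terms decide the limit. Differentiating the expression as a single quotient would eventually settle it as well; matching dominant growth settles it immediately.


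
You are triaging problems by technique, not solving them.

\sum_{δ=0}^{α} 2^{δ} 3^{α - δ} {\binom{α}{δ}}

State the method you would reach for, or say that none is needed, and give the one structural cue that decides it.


Method: the binomial theorem — {\binom{α}{δ}} weighting matched powers of 2 and 3 is the expanded form of (2 + 3)^α — fold it back up.


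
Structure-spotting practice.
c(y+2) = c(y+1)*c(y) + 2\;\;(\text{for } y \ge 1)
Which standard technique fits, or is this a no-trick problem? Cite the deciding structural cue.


Verdict: no special technique — a nonlinear dependence on earlier terms breaks linearity, and with it every superposition-based closed form.


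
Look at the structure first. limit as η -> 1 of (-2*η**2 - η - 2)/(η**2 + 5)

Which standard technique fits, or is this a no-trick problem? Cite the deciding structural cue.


Diagnosis: no special technique — the expression is continuous at the evaluation point — substitute directly; no indeterminate form appears.


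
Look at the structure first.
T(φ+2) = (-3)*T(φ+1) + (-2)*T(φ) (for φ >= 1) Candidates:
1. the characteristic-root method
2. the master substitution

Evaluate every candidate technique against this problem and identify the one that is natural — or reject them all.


Diagnosis: the characteristic-root method — because shifting φ leaves the equation's coefficients unchanged, exponential trials reduce it to algebra.
- the characteristic-root method: yes, a natural case for it.
- the master substitution — there is no divide-the-index recursive argument.


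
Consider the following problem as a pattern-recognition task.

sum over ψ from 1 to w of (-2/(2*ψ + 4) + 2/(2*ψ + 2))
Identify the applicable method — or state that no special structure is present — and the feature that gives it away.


Best approach: telescoping — the summand is built as 2/(2*ψ + 2) minus its own successor — adjacent terms annihilate down the line.


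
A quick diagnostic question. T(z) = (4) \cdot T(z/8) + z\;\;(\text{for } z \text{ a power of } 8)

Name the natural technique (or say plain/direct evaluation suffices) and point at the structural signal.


Method: the master substitution — the argument contracts 8-fold per step: reindex z exponentially and solve the linear recurrence in the new index.


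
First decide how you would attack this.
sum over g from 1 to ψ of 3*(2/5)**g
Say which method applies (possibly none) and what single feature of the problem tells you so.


Method: the geometric series formula — the ratio of consecutive terms is the constant 2/5, independent of the index — a geometric sum.


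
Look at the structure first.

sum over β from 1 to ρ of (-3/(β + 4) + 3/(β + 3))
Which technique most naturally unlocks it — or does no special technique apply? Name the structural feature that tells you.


Verdict: telescoping — the generic term is a one-step difference of 3/(β + 3), so partial sums shortcut to endpoint evaluation.


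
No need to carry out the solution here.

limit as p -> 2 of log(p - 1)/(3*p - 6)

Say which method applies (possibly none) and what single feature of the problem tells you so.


Method: l'Hôpital's rule (0/0) — numerator and denominator both vanish at 2 — a genuine 0/0 form, which is exactly when l'Hôpital applies. A first-order expansion at the point is an equally standard path; the rule packages it.


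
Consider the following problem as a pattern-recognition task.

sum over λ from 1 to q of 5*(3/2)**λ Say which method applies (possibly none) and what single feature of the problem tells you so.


Method: the geometric series formula — term-over-term division gives 3/2 every time — index-free ratio, geometric sum formula applies.


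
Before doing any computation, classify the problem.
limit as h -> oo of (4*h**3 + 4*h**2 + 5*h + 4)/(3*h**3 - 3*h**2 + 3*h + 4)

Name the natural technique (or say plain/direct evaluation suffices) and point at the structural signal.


Method: dominant-term comparison — at large h only the top-degree terms survive; compare the leading terms and the limit falls out. As a single quotient, the ∞/∞ shape would yield to repeated differentiation as well — the growth comparison gets there in one look.


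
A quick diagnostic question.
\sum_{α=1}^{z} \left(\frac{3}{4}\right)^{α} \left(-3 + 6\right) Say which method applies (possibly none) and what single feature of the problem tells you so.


Technique: the geometric series formula — the ratio of consecutive terms is the constant \frac{3}{4}, independent of the index — a geometric sum.


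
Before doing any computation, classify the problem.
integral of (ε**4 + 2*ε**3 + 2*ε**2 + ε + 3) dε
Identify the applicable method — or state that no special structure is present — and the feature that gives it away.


Verdict: no special technique — every term is a constant multiple of a power of ε; term-wise power-rule integration needs no preliminary transformation.
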